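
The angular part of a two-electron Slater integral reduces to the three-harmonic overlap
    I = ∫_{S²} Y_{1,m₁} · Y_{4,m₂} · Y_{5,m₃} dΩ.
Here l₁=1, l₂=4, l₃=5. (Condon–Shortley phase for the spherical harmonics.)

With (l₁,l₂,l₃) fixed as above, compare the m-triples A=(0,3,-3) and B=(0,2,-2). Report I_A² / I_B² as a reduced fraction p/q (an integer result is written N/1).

Same 1,4,5: normalisation and zero-m 3j drop out of the ratio.
A: Δ: 0! 2! 8! / 11! → 1/495; sum: t=0:+1/5040 = 1/5040; 3j²(1 4 5; 0 3 -3) = Δ·Π!·Σ² = 16/495  (sign +1)
B: Δ: 0! 2! 8! / 11! → 1/495; sum: t=0:+1/1440 = 1/1440; 3j²(1 4 5; 0 2 -2) = Δ·Π!·Σ² = 7/165  (sign -1)
I_A²/I_B² = (16/495)/(7/165) = 16/21

16/21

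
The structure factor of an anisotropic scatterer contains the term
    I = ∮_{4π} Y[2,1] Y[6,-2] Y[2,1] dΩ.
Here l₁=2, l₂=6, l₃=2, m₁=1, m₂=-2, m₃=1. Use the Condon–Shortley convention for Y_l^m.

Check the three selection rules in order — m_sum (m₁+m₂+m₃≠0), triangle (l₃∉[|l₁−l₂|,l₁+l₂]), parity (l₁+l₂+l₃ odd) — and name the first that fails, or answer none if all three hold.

triangle

azimuthal sum: 1 − 2 + 1 = 0  ✓
4 ≤ 2 ≤ 8 (triangle on l)  ✗
L = 2 + 6 + 2 = 10 (even)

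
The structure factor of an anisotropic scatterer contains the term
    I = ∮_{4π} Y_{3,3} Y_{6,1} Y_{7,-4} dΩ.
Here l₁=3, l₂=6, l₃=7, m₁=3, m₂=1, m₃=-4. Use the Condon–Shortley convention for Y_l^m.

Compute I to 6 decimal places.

Rules hold: Σm=0, L=16 even, 3≤7≤9.
N = 7·13·15 = 1365
Δ = 2!·4!·10!/17! = 1/2042040
Racah Σ t=0..2: t=0:+1/207360 t=1:−1/57600 t=2:+1/207360 = -1/129600
⇒ 3j(3 6 7; 0 0 0)² = 168/12155, sgn +1
Racah Σ t=0..0: t=0:+1/1451520 = 1/1451520
⇒ 3j(3 6 7; 3 1 -4)² = 75/3094, sgn -1
4πI² = N·(3j₀)²·(3jₘ)² = 18900/41327
I = -1·√(0.457328/4π) = -0.19076954

-0.190770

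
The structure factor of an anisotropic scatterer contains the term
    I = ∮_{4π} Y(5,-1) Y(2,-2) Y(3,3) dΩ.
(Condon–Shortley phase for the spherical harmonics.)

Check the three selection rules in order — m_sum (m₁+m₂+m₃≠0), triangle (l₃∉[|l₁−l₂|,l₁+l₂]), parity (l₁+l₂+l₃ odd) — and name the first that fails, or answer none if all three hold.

none

Σmᵢ = 0  ✓
l₃∈[|l₁−l₂|,l₁+l₂]=[3,7], have l₃=3  ✓
Σlᵢ = 10 ⇒ even  ✓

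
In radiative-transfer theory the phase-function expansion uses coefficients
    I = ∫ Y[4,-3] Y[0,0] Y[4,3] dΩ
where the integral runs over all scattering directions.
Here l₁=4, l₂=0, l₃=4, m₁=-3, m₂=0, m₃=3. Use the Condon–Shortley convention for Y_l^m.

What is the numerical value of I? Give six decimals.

-0.282095

m-sum 0 ✓  L=8 even ✓  4≤4≤4 ✓
Π(2lᵢ+1) = 9×1×9 = 81
triangle coeff Δ(4,0,4) = 1/9
Σ_t [0,0]: t=0:+1/576 = 1/576
(3j)²=1/9 [(4 0 4; 0 0 0)], sign=+1
Σ_t [0,0]: t=0:+1/5040 = 1/5040
(3j)²=1/9 [(4 0 4; -3 0 3)], sign=-1
⇒ 4πI² = 1/1
I = (-1)√(1/1/(4π)) = -0.28209479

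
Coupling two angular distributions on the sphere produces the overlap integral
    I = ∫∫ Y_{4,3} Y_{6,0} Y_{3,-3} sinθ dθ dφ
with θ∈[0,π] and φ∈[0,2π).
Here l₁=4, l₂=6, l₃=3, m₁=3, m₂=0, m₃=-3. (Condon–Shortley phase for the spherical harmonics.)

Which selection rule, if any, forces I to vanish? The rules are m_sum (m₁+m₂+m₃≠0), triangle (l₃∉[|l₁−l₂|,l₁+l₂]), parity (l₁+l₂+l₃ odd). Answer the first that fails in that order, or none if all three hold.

parity

azimuthal sum: 3 + 0 − 3 = 0  ✓
2 ≤ 3 ≤ 10 (triangle on l)  ✓
L = 4 + 6 + 3 = 13 (odd)  ✗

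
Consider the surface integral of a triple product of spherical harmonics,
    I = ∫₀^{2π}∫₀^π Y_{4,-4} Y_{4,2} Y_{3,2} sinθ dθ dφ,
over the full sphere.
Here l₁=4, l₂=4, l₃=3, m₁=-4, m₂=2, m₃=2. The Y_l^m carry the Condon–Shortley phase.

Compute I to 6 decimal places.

0.000000

l₁+l₂+l₃=11 is odd: 3j(l;000)=0 ⇒ I=0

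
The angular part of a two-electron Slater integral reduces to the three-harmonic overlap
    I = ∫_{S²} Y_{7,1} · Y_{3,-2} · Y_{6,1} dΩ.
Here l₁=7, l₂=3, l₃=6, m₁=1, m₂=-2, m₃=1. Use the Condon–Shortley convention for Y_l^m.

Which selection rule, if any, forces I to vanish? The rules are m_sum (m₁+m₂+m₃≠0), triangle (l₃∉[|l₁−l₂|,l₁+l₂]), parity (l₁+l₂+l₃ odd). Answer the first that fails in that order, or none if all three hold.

none

azimuthal sum: 1 − 2 + 1 = 0  ✓
4 ≤ 6 ≤ 10 (triangle on l)  ✓
L = 7 + 3 + 6 = 16 (even)  ✓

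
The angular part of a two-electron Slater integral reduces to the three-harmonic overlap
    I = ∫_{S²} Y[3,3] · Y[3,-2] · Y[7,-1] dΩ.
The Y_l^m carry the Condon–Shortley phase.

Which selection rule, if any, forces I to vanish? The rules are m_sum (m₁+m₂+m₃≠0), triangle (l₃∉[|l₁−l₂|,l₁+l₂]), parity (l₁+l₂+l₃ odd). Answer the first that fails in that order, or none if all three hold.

triangle

azimuthal sum: 3 − 2 − 1 = 0  ✓
0 ≤ 7 ≤ 6 (triangle on l)  ✗
L = 3 + 3 + 7 = 13 (odd)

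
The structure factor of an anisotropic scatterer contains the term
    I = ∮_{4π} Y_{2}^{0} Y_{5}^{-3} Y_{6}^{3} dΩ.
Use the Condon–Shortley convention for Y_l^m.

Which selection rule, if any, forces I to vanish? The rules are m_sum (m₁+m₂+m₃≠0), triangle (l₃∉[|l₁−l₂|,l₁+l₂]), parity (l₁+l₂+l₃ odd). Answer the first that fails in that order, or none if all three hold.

m₁+m₂+m₃ = 0 − 3 + 3 = 0  ✓
triangle: |2−5|=3 ≤ l₃=6 ≤ 2+5=7  ✓
parity: l₁+l₂+l₃ = 13 is odd  ✗

parity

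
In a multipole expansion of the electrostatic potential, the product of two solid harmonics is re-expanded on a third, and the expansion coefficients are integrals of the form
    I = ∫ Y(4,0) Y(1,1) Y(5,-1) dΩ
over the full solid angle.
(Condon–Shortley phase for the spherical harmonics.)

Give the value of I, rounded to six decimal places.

Rules hold: Σm=0, L=10 even, 3≤5≤5.
N = 9·3·11 = 297
Δ = 0!·8!·2!/11! = 1/495
Racah Σ t=0..0: t=0:+1/576 = 1/576
⇒ 3j(4 1 5; 0 0 0)² = 5/99, sgn -1
Racah Σ t=0..0: t=0:+1/1152 = 1/1152
⇒ 3j(4 1 5; 0 1 -1)² = 1/33, sgn +1
4πI² = N·(3j₀)²·(3jₘ)² = 5/11
I = -1·√(0.454545/4π) = -0.19018827

-0.190188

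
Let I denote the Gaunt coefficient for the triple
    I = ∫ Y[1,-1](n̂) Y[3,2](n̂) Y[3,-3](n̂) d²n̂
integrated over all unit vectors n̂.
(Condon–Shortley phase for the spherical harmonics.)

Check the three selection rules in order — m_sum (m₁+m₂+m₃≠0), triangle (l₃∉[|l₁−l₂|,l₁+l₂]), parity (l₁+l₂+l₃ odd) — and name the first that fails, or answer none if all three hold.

m_sum

Σmᵢ = -2  ✗
l₃∈[|l₁−l₂|,l₁+l₂]=[2,4], have l₃=3
Σlᵢ = 7 ⇒ odd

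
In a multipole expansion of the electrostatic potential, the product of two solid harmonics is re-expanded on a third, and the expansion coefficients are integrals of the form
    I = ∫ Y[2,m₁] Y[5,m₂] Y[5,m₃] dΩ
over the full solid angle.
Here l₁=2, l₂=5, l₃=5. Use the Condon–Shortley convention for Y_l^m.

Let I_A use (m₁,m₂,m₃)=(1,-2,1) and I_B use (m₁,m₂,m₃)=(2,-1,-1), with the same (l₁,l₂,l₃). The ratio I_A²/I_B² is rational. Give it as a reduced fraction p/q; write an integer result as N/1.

7/25

l's match ⇒ only the (l;m) 3-j factors differ between A and B.
A: triangle coeff Δ(2,5,5) = 1/38610; Σ_t [0,1]: t=0:+1/1440 t=1:−1/2880 = 1/2880; (3j)²=7/715 [(2 5 5; 1 -2 1)], sign=+1
B: triangle coeff Δ(2,5,5) = 1/38610; Σ_t [0,0]: t=0:+1/2304 = 1/2304; (3j)²=5/143 [(2 5 5; 2 -1 -1)], sign=+1
I_A²/I_B² = (7/715)/(5/143) = 7/25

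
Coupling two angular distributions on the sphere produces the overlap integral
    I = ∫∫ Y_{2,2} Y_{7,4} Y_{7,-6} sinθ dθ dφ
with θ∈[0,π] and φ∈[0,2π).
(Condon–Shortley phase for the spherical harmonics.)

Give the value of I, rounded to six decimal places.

Checks pass: Σm=0; 16 even; l₃=7∈[5,9].
(2·2+1)(2·7+1)(2·7+1) = 1125
Δ: 2! 2! 12! / 17! → 1/185640
sum: t=0:+1/2419200 t=1:−1/518400 t=2:+1/2419200 = -1/907200
3j²(2 7 7; 0 0 0) = Δ·Π!·Σ² = 56/3315  (sign +1)
sum: t=0:+1/159667200 = 1/159667200
3j²(2 7 7; 2 4 -6) = Δ·Π!·Σ² = 9/1190  (sign -1)
combine: 4πI² = 1125·56/3315·9/1190 = 540/3757
take √, sign -1: I = -0.10694768

-0.106948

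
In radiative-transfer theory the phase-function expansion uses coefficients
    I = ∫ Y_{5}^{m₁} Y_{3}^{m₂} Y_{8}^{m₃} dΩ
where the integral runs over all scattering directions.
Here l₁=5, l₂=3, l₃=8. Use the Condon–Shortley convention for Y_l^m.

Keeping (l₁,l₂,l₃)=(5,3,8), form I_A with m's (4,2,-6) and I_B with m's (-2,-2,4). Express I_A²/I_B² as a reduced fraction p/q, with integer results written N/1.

Same 5,3,8: normalisation and zero-m 3j drop out of the ratio.
A: Δ: 0! 10! 6! / 17! → 1/136136; sum: t=0:+1/43545600 = 1/43545600; 3j²(5 3 8; 4 2 -6) = Δ·Π!·Σ² = 1/34  (sign +1)
B: Δ: 0! 10! 6! / 17! → 1/136136; sum: t=0:+1/3628800 = 1/3628800; 3j²(5 3 8; -2 -2 4) = Δ·Π!·Σ² = 36/1547  (sign +1)
I_A²/I_B² = (1/34)/(36/1547) = 91/72

91/72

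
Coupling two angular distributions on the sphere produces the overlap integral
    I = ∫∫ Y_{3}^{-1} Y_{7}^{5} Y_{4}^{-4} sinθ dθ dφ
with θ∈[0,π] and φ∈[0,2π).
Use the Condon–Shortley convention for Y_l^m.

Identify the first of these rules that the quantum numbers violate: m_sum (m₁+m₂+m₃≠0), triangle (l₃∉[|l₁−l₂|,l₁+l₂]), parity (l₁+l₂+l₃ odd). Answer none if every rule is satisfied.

azimuthal sum: -1 + 5 − 4 = 0  ✓
4 ≤ 4 ≤ 10 (triangle on l)  ✓
L = 3 + 7 + 4 = 14 (even)  ✓

none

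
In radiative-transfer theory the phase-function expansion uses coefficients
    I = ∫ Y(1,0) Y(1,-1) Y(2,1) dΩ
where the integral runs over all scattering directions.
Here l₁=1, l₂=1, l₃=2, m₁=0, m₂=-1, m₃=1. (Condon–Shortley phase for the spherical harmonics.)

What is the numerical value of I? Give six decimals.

-0.218510

Checks pass: Σm=0; 4 even; l₃=2∈[0,2].
(2·1+1)(2·1+1)(2·2+1) = 45
Δ: 0! 2! 2! / 5! → 1/30
sum: t=0:+1/1 = 1/1
3j²(1 1 2; 0 0 0) = Δ·Π!·Σ² = 2/15  (sign +1)
sum: t=0:+1/2 = 1/2
3j²(1 1 2; 0 -1 1) = Δ·Π!·Σ² = 1/10  (sign -1)
combine: 4πI² = 45·2/15·1/10 = 3/5
take √, sign -1: I = -0.21850969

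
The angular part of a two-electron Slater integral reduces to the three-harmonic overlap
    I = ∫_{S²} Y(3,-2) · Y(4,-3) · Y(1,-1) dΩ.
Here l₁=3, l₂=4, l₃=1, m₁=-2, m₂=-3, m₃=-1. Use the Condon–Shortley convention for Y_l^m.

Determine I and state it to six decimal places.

Σmᵢ = -6 ≠ 0, so the φ-integral vanishes; I = 0

0.000000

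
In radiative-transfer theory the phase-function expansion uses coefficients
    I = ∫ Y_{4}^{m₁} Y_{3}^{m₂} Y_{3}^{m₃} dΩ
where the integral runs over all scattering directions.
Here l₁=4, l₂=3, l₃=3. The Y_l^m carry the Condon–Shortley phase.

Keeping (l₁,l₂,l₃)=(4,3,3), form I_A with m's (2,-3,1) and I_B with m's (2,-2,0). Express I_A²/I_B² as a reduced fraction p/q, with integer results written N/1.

Shared (l₁,l₂,l₃)=(4,3,3): N and (l;000)² cancel in I_A²/I_B².
A: Δ = 4!·4!·2!/11! = 1/34650; Racah Σ t=0..0: t=0:+1/192 = 1/192; ⇒ 3j(4 3 3; 2 -3 1)² = 3/77, sgn +1
B: Δ = 4!·4!·2!/11! = 1/34650; Racah Σ t=0..1: t=0:+1/96 t=1:−1/72 = -1/288; ⇒ 3j(4 3 3; 2 -2 0)² = 1/462, sgn +1
I_A²/I_B² = (3/77)/(1/462) = 18/1

18/1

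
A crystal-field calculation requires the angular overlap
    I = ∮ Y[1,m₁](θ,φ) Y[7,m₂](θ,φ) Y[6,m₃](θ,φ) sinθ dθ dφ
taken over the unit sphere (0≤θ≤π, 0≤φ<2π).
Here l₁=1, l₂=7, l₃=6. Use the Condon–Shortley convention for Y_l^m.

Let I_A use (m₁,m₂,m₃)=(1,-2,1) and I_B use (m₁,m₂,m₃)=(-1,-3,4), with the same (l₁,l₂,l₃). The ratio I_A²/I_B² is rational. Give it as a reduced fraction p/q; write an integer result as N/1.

6/1

l's match ⇒ only the (l;m) 3-j factors differ between A and B.
A: triangle coeff Δ(1,7,6) = 1/1365; Σ_t [0,0]: t=0:+1/1209600 = 1/1209600; (3j)²=12/455 [(1 7 6; 1 -2 1)], sign=-1
B: triangle coeff Δ(1,7,6) = 1/1365; Σ_t [2,2]: t=2:+1/14515200 = 1/14515200; (3j)²=2/455 [(1 7 6; -1 -3 4)], sign=+1
I_A²/I_B² = (12/455)/(2/455) = 6/1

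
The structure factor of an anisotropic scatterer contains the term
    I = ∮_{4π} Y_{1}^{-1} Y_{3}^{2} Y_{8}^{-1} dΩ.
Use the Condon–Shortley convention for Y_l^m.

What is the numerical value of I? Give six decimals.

0.000000

triangle: need 2≤l₃≤4, have 8; I=0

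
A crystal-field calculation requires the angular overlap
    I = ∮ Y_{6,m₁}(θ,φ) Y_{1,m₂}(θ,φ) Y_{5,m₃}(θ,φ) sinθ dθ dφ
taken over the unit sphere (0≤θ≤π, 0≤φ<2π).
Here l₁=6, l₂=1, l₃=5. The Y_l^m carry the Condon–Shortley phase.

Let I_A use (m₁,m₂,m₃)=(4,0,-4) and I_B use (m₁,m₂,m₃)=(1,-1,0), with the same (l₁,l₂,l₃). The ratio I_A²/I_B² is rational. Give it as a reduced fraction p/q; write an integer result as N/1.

20/21

Shared (l₁,l₂,l₃)=(6,1,5): N and (l;000)² cancel in I_A²/I_B².
A: Δ = 2!·10!·0!/13! = 1/858; Racah Σ t=1..1: t=1:−1/362880 = -1/362880; ⇒ 3j(6 1 5; 4 0 -4)² = 10/429, sgn +1
B: Δ = 2!·10!·0!/13! = 1/858; Racah Σ t=0..0: t=0:+1/28800 = 1/28800; ⇒ 3j(6 1 5; 1 -1 0)² = 7/286, sgn -1
I_A²/I_B² = (10/429)/(7/286) = 20/21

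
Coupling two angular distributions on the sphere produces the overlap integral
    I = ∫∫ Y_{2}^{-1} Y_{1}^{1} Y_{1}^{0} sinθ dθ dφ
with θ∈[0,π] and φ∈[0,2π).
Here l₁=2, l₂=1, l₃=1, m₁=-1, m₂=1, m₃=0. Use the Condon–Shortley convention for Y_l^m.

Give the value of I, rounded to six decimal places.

Checks pass: Σm=0; 4 even; l₃=1∈[1,3].
(2·2+1)(2·1+1)(2·1+1) = 45
Δ: 2! 2! 0! / 5! → 1/30
sum: t=1:−1/1 = -1/1
3j²(2 1 1; 0 0 0) = Δ·Π!·Σ² = 2/15  (sign +1)
sum: t=2:+1/2 = 1/2
3j²(2 1 1; -1 1 0) = Δ·Π!·Σ² = 1/10  (sign -1)
combine: 4πI² = 45·2/15·1/10 = 3/5
take √, sign -1: I = -0.21850969

-0.218510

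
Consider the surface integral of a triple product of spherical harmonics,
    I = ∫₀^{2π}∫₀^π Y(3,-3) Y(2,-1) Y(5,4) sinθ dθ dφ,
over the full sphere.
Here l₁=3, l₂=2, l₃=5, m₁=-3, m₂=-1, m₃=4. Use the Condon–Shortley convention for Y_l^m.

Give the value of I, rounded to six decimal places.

Rules hold: Σm=0, L=10 even, 1≤5≤5.
N = 7·5·11 = 385
Δ = 0!·6!·4!/11! = 1/2310
Racah Σ t=0..0: t=0:+1/144 = 1/144
⇒ 3j(3 2 5; 0 0 0)² = 10/231, sgn -1
Racah Σ t=0..0: t=0:+1/4320 = 1/4320
⇒ 3j(3 2 5; -3 -1 4)² = 2/55, sgn -1
4πI² = N·(3j₀)²·(3jₘ)² = 20/33
I = +1·√(0.606061/4π) = 0.21961050

0.219610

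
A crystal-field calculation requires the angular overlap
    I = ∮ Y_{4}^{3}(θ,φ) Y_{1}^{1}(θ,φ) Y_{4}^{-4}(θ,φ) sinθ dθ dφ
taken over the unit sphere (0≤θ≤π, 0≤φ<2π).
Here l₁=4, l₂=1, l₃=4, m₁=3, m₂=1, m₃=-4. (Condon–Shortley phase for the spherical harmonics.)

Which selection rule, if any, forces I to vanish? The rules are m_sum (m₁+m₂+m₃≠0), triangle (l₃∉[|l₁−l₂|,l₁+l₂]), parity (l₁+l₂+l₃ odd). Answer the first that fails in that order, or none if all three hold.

parity

azimuthal sum: 3 + 1 − 4 = 0  ✓
3 ≤ 4 ≤ 5 (triangle on l)  ✓
L = 4 + 1 + 4 = 9 (odd)  ✗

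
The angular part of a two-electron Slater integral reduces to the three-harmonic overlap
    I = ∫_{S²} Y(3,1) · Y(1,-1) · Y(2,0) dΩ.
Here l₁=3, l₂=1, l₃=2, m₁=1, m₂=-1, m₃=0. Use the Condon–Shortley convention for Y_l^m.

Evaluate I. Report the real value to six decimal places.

Rules hold: Σm=0, L=6 even, 2≤2≤4.
N = 7·3·5 = 105
Δ = 2!·4!·0!/7! = 1/105
Racah Σ t=1..1: t=1:−1/4 = -1/4
⇒ 3j(3 1 2; 0 0 0)² = 3/35, sgn -1
Racah Σ t=0..0: t=0:+1/8 = 1/8
⇒ 3j(3 1 2; 1 -1 0)² = 2/35, sgn +1
4πI² = N·(3j₀)²·(3jₘ)² = 18/35
I = -1·√(0.514286/4π) = -0.20230066

-0.202301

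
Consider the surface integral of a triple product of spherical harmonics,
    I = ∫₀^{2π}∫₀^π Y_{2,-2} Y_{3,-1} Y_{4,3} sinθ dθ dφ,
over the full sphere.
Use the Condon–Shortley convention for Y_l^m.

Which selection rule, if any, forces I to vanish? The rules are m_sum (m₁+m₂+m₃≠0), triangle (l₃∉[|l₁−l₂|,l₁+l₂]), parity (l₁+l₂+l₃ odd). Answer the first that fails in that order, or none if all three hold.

parity

azimuthal sum: -2 − 1 + 3 = 0  ✓
1 ≤ 4 ≤ 5 (triangle on l)  ✓
L = 2 + 3 + 4 = 9 (odd)  ✗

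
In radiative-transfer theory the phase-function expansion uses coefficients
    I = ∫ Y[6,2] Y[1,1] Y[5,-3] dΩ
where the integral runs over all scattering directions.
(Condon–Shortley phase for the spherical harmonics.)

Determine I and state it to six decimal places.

m-sum 0 ✓  L=12 even ✓  5≤5≤7 ✓
Π(2lᵢ+1) = 13×3×11 = 429
triangle coeff Δ(6,1,5) = 1/858
Σ_t [1,1]: t=1:−1/14400 = -1/14400
(3j)²=6/143 [(6 1 5; 0 0 0)], sign=+1
Σ_t [2,2]: t=2:+1/161280 = 1/161280
(3j)²=1/143 [(6 1 5; 2 1 -3)], sign=+1
⇒ 4πI² = 18/143
I = (+1)√(18/143/(4π)) = 0.10008369

0.100084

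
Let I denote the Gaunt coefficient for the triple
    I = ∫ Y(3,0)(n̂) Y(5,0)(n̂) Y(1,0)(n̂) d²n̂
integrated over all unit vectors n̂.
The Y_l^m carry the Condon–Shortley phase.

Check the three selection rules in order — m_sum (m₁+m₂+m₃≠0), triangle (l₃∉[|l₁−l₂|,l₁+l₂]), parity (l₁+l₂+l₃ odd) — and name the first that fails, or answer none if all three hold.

triangle

azimuthal sum: 0 + 0 + 0 = 0  ✓
2 ≤ 1 ≤ 8 (triangle on l)  ✗
L = 3 + 5 + 1 = 9 (odd)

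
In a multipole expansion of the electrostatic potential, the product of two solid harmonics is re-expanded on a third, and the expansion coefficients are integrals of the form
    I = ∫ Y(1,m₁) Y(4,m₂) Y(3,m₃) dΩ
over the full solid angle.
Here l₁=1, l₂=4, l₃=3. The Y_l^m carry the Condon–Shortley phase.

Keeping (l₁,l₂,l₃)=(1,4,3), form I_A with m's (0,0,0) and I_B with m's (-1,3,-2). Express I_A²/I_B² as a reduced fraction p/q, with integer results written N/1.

16/21

Shared (l₁,l₂,l₃)=(1,4,3): N and (l;000)² cancel in I_A²/I_B².
A: Δ = 2!·0!·6!/9! = 1/252; Racah Σ t=1..1: t=1:−1/36 = -1/36; ⇒ 3j(1 4 3; 0 0 0)² = 4/63, sgn +1
B: Δ = 2!·0!·6!/9! = 1/252; Racah Σ t=2..2: t=2:+1/240 = 1/240; ⇒ 3j(1 4 3; -1 3 -2)² = 1/12, sgn -1
I_A²/I_B² = (4/63)/(1/12) = 16/21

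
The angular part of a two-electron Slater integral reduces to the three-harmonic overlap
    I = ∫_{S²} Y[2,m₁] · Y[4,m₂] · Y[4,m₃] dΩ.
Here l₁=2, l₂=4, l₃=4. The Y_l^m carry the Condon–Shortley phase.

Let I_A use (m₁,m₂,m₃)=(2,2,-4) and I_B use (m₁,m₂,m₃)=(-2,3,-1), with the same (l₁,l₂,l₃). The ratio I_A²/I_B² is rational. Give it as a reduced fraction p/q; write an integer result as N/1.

4/9

Shared (l₁,l₂,l₃)=(2,4,4): N and (l;000)² cancel in I_A²/I_B².
A: Δ = 2!·2!·6!/11! = 1/13860; Racah Σ t=0..0: t=0:+1/2880 = 1/2880; ⇒ 3j(2 4 4; 2 2 -4)² = 2/165, sgn +1
B: Δ = 2!·2!·6!/11! = 1/13860; Racah Σ t=2..2: t=2:+1/480 = 1/480; ⇒ 3j(2 4 4; -2 3 -1)² = 3/110, sgn -1
I_A²/I_B² = (2/165)/(3/110) = 4/9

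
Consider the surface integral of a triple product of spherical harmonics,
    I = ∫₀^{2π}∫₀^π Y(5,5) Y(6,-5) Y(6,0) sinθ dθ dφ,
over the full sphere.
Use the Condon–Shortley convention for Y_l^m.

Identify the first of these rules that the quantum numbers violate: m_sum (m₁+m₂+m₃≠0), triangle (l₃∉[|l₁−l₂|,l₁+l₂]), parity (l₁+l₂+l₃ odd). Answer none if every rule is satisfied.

parity

azimuthal sum: 5 − 5 + 0 = 0  ✓
1 ≤ 6 ≤ 11 (triangle on l)  ✓
L = 5 + 6 + 6 = 17 (odd)  ✗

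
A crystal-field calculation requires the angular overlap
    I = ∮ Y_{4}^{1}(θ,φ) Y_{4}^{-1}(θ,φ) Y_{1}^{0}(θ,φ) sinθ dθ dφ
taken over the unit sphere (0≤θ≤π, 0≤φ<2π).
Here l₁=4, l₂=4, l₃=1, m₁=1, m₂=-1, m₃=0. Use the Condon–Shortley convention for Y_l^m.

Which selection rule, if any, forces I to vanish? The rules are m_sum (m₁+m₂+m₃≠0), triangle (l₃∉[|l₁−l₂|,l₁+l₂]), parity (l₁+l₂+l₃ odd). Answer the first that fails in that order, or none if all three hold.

m₁+m₂+m₃ = 1 − 1 + 0 = 0  ✓
triangle: |4−4|=0 ≤ l₃=1 ≤ 4+4=8  ✓
parity: l₁+l₂+l₃ = 9 is odd  ✗

parity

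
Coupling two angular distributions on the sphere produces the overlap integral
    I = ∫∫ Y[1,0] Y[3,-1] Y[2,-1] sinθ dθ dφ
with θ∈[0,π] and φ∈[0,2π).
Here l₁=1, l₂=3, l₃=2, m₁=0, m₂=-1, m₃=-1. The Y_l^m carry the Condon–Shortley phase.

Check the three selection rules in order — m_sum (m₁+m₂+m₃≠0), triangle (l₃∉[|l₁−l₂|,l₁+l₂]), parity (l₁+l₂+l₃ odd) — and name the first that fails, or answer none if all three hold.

m_sum

azimuthal sum: 0 − 1 − 1 = -2  ✗
2 ≤ 2 ≤ 4 (triangle on l)
L = 1 + 3 + 2 = 6 (even)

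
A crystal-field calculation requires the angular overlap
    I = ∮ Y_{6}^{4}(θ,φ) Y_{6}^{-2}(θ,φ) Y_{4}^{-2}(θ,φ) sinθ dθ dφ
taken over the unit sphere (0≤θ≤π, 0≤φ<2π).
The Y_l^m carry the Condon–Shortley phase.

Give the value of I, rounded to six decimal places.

0.060095

m-sum 0 ✓  L=16 even ✓  0≤4≤12 ✓
Π(2lᵢ+1) = 13×13×9 = 1521
triangle coeff Δ(6,6,4) = 1/15315300
Σ_t [2,6]: t=2:+1/829440 t=3:−1/25920 t=4:+1/9216 t=5:−1/25920 t=6:+1/829440 = 7/207360
(3j)²=28/2431 [(6 6 4; 0 0 0)], sign=+1
Σ_t [0,2]: t=0:+1/3870720 t=1:−1/181440 t=2:+1/138240 = 23/11612160
(3j)²=529/204204 [(6 6 4; 4 -2 -2)], sign=+1
⇒ 4πI² = 1587/34969
I = (+1)√(1587/34969/(4π)) = 0.06009550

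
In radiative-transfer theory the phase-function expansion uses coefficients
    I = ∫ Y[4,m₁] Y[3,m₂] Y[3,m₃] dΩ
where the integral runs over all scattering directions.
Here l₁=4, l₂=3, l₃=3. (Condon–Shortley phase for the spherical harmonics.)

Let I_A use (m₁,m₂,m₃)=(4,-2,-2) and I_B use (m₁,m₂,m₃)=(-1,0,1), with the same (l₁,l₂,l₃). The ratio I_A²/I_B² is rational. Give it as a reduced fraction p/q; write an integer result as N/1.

Shared (l₁,l₂,l₃)=(4,3,3): N and (l;000)² cancel in I_A²/I_B².
A: Δ = 4!·4!·2!/11! = 1/34650; Racah Σ t=0..0: t=0:+1/576 = 1/576; ⇒ 3j(4 3 3; 4 -2 -2)² = 5/99, sgn -1
B: Δ = 4!·4!·2!/11! = 1/34650; Racah Σ t=1..3: t=1:−1/288 t=2:+1/24 t=3:−1/48 = 5/288; ⇒ 3j(4 3 3; -1 0 1)² = 5/462, sgn +1
I_A²/I_B² = (5/99)/(5/462) = 14/3

14/3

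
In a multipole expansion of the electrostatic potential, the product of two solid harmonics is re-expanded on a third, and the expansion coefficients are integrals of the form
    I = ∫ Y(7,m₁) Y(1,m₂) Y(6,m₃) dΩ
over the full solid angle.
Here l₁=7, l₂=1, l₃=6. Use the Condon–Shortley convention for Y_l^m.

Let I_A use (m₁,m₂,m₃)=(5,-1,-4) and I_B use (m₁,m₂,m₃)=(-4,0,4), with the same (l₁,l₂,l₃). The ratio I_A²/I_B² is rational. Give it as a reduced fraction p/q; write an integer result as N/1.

2/1

Shared (l₁,l₂,l₃)=(7,1,6): N and (l;000)² cancel in I_A²/I_B².
A: Δ = 2!·12!·0!/15! = 1/1365; Racah Σ t=0..0: t=0:+1/14515200 = 1/14515200; ⇒ 3j(7 1 6; 5 -1 -4)² = 22/455, sgn +1
B: Δ = 2!·12!·0!/15! = 1/1365; Racah Σ t=1..1: t=1:−1/7257600 = -1/7257600; ⇒ 3j(7 1 6; -4 0 4)² = 11/455, sgn -1
I_A²/I_B² = (22/455)/(11/455) = 2/1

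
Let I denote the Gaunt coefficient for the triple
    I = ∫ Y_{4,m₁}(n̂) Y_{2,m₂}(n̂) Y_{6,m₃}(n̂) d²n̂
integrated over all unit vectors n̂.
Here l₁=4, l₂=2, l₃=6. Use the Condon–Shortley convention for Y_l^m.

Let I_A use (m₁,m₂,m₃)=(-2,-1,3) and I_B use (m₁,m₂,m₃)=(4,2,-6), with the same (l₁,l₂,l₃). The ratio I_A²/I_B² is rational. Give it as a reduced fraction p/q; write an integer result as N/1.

Same 4,2,6: normalisation and zero-m 3j drop out of the ratio.
A: Δ: 0! 8! 4! / 13! → 1/6435; sum: t=0:+1/8640 = 1/8640; 3j²(4 2 6; -2 -1 3) = Δ·Π!·Σ² = 28/715  (sign -1)
B: Δ: 0! 8! 4! / 13! → 1/6435; sum: t=0:+1/967680 = 1/967680; 3j²(4 2 6; 4 2 -6) = Δ·Π!·Σ² = 1/13  (sign +1)
I_A²/I_B² = (28/715)/(1/13) = 28/55

28/55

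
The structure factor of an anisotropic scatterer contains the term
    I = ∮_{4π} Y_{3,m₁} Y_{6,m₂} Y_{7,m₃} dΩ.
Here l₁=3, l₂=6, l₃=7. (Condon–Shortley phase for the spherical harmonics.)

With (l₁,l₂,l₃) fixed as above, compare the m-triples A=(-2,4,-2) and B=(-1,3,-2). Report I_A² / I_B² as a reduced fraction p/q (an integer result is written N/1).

l's match ⇒ only the (l;m) 3-j factors differ between A and B.
A: triangle coeff Δ(3,6,7) = 1/2042040; Σ_t [1,2]: t=1:−1/8709120 t=2:+1/967680 = 1/1088640; (3j)²=800/51051 [(3 6 7; -2 4 -2)], sign=-1
B: triangle coeff Δ(3,6,7) = 1/2042040; Σ_t [0,2]: t=0:+1/17418240 t=1:−1/483840 t=2:+1/241920 = 37/17418240; (3j)²=1369/136136 [(3 6 7; -1 3 -2)], sign=-1
I_A²/I_B² = (800/51051)/(1369/136136) = 6400/4107

6400/4107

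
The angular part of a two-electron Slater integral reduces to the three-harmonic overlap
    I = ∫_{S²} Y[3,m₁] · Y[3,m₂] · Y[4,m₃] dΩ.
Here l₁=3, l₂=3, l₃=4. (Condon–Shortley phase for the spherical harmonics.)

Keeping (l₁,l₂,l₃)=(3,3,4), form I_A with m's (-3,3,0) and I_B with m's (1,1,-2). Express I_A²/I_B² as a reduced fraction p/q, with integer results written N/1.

9/40

Same 3,3,4: normalisation and zero-m 3j drop out of the ratio.
A: Δ: 2! 4! 4! / 11! → 1/34650; sum: t=2:+1/1152 = 1/1152; 3j²(3 3 4; -3 3 0) = Δ·Π!·Σ² = 1/154  (sign +1)
B: Δ: 2! 4! 4! / 11! → 1/34650; sum: t=0:+1/192 t=1:−1/36 t=2:+1/192 = -5/288; 3j²(3 3 4; 1 1 -2) = Δ·Π!·Σ² = 20/693  (sign -1)
I_A²/I_B² = (1/154)/(20/693) = 9/40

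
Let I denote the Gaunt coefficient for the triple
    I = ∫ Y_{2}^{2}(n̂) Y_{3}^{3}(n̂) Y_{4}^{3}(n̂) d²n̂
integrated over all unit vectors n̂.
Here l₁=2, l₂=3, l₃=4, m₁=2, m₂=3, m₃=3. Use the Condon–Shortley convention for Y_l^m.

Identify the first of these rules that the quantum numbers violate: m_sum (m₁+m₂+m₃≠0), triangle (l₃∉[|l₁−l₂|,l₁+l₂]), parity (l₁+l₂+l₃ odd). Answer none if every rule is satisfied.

m_sum

azimuthal sum: 2 + 3 + 3 = 8  ✗
1 ≤ 4 ≤ 5 (triangle on l)
L = 2 + 3 + 4 = 9 (odd)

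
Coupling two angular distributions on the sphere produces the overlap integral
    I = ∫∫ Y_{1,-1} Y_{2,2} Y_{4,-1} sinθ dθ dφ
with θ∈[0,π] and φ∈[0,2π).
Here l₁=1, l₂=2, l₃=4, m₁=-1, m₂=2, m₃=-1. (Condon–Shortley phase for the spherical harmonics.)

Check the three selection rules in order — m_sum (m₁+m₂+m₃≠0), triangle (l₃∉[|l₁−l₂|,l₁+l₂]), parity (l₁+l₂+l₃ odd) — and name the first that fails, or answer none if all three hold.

triangle

m₁+m₂+m₃ = -1 + 2 − 1 = 0  ✓
triangle: |1−2|=1 ≤ l₃=4 ≤ 1+2=3  ✗
parity: l₁+l₂+l₃ = 7 is odd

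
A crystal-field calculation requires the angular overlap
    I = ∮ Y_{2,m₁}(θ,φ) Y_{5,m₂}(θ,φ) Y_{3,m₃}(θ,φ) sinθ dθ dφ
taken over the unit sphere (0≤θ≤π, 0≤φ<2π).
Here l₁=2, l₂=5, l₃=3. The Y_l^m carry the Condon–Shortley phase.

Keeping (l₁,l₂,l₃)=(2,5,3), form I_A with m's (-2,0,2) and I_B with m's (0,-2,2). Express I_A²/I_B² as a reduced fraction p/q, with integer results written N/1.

5/63

Same 2,5,3: normalisation and zero-m 3j drop out of the ratio.
A: Δ: 4! 0! 6! / 11! → 1/2310; sum: t=4:+1/2880 = 1/2880; 3j²(2 5 3; -2 0 2) = Δ·Π!·Σ² = 1/462  (sign -1)
B: Δ: 4! 0! 6! / 11! → 1/2310; sum: t=2:+1/480 = 1/480; 3j²(2 5 3; 0 -2 2) = Δ·Π!·Σ² = 3/110  (sign -1)
I_A²/I_B² = (1/462)/(3/110) = 5/63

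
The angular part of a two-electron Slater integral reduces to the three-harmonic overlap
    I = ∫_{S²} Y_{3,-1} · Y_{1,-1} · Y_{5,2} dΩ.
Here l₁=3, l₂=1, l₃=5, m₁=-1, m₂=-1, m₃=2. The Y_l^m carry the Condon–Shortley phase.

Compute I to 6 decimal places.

l₃=5 ∉ [2,4] — triangle fails ⇒ I = 0

0.000000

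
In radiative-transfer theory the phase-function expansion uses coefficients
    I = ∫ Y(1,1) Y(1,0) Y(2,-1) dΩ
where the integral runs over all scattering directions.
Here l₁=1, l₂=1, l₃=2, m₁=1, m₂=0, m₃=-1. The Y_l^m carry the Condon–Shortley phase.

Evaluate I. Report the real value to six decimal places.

m-sum 0 ✓  L=4 even ✓  0≤2≤2 ✓
Π(2lᵢ+1) = 3×3×5 = 45
triangle coeff Δ(1,1,2) = 1/30
Σ_t [0,0]: t=0:+1/1 = 1/1
(3j)²=2/15 [(1 1 2; 0 0 0)], sign=+1
Σ_t [0,0]: t=0:+1/2 = 1/2
(3j)²=1/10 [(1 1 2; 1 0 -1)], sign=-1
⇒ 4πI² = 3/5
I = (-1)√(3/5/(4π)) = -0.21850969

-0.218510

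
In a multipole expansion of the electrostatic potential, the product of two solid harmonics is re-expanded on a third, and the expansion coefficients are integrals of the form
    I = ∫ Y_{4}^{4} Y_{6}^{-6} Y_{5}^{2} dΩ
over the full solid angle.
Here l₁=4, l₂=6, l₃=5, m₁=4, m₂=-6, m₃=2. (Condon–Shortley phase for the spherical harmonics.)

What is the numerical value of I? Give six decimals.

l₁+l₂+l₃=15 is odd: 3j(l;000)=0 ⇒ I=0

0.000000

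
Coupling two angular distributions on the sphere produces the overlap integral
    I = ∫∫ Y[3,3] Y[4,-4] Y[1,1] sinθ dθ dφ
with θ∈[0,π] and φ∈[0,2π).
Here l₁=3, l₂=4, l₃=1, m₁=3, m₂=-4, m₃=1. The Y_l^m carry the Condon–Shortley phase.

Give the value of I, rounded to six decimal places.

m-sum 0 ✓  L=8 even ✓  1≤1≤7 ✓
Π(2lᵢ+1) = 7×9×3 = 189
triangle coeff Δ(3,4,1) = 1/252
Σ_t [3,3]: t=3:−1/36 = -1/36
(3j)²=4/63 [(3 4 1; 0 0 0)], sign=+1
Σ_t [0,0]: t=0:+1/1440 = 1/1440
(3j)²=1/9 [(3 4 1; 3 -4 1)], sign=+1
⇒ 4πI² = 4/3
I = (+1)√(4/3/(4π)) = 0.32573501

0.325735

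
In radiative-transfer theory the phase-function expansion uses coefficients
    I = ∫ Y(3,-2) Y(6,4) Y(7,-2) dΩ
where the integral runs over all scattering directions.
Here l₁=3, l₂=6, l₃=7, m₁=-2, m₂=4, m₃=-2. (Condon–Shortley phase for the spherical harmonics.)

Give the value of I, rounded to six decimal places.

-0.153384

Checks pass: Σm=0; 16 even; l₃=7∈[3,9].
(2·3+1)(2·6+1)(2·7+1) = 1365
Δ: 2! 4! 10! / 17! → 1/2042040
sum: t=0:+1/207360 t=1:−1/57600 t=2:+1/207360 = -1/129600
3j²(3 6 7; 0 0 0) = Δ·Π!·Σ² = 168/12155  (sign +1)
sum: t=1:−1/8709120 t=2:+1/967680 = 1/1088640
3j²(3 6 7; -2 4 -2) = Δ·Π!·Σ² = 800/51051  (sign -1)
combine: 4πI² = 1365·168/12155·800/51051 = 134400/454597
take √, sign -1: I = -0.15338448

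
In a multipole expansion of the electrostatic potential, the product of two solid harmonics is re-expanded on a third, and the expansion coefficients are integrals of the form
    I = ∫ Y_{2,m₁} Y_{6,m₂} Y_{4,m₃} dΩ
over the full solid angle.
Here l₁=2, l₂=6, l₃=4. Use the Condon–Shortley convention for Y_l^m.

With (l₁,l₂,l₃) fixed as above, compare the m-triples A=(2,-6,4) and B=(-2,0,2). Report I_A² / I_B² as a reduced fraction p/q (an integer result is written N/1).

l's match ⇒ only the (l;m) 3-j factors differ between A and B.
A: triangle coeff Δ(2,6,4) = 1/6435; Σ_t [0,0]: t=0:+1/967680 = 1/967680; (3j)²=1/13 [(2 6 4; 2 -6 4)], sign=+1
B: triangle coeff Δ(2,6,4) = 1/6435; Σ_t [4,4]: t=4:+1/34560 = 1/34560; (3j)²=1/429 [(2 6 4; -2 0 2)], sign=+1
I_A²/I_B² = (1/13)/(1/429) = 33/1

33/1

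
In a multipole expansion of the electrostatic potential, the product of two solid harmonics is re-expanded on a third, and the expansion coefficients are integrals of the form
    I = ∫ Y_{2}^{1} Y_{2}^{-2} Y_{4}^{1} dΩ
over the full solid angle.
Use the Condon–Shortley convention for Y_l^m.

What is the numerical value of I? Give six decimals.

Rules hold: Σm=0, L=8 even, 0≤4≤4.
N = 5·5·9 = 225
Δ = 0!·4!·4!/9! = 1/630
Racah Σ t=0..0: t=0:+1/16 = 1/16
⇒ 3j(2 2 4; 0 0 0)² = 2/35, sgn +1
Racah Σ t=0..0: t=0:+1/144 = 1/144
⇒ 3j(2 2 4; 1 -2 1)² = 1/126, sgn -1
4πI² = N·(3j₀)²·(3jₘ)² = 5/49
I = -1·√(0.102041/4π) = -0.09011188

-0.090112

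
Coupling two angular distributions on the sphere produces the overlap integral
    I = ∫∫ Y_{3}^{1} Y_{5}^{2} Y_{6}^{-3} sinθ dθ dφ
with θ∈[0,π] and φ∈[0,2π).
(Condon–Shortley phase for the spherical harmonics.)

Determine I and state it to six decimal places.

-0.152880

Rules hold: Σm=0, L=14 even, 2≤6≤8.
N = 7·11·13 = 1001
Δ = 2!·4!·8!/15! = 1/675675
Racah Σ t=0..2: t=0:+1/8640 t=1:−1/2304 t=2:+1/8640 = -7/34560
⇒ 3j(3 5 6; 0 0 0)² = 7/429, sgn -1
Racah Σ t=0..2: t=0:+1/40320 t=1:−1/8640 t=2:+1/34560 = -1/16128
⇒ 3j(3 5 6; 1 2 -3)² = 18/1001, sgn +1
4πI² = N·(3j₀)²·(3jₘ)² = 42/143
I = -1·√(0.293706/4π) = -0.15288036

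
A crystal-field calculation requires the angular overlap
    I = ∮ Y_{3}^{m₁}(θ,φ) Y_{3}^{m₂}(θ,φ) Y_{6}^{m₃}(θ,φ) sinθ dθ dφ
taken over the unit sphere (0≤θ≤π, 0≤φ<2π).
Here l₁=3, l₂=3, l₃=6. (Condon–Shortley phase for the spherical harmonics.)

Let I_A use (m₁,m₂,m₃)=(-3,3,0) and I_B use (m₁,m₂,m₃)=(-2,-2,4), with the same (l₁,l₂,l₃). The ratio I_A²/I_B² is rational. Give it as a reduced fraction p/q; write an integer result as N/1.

Shared (l₁,l₂,l₃)=(3,3,6): N and (l;000)² cancel in I_A²/I_B².
A: Δ = 0!·6!·6!/13! = 1/12012; Racah Σ t=0..0: t=0:+1/518400 = 1/518400; ⇒ 3j(3 3 6; -3 3 0)² = 1/12012, sgn +1
B: Δ = 0!·6!·6!/13! = 1/12012; Racah Σ t=0..0: t=0:+1/14400 = 1/14400; ⇒ 3j(3 3 6; -2 -2 4)² = 6/143, sgn +1
I_A²/I_B² = (1/12012)/(6/143) = 1/504

1/504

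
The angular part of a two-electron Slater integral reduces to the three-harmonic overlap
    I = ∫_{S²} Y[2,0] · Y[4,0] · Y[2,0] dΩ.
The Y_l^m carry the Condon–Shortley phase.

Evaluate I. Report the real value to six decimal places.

m-sum 0 ✓  L=8 even ✓  2≤2≤6 ✓
Π(2lᵢ+1) = 5×9×5 = 225
triangle coeff Δ(2,4,2) = 1/630
Σ_t [2,2]: t=2:+1/16 = 1/16
(3j)²=2/35 [(2 4 2; 0 0 0)], sign=+1
(m-triple is (0,0,0) — same symbol as above.)
⇒ 4πI² = 36/49
I = (+1)√(36/49/(4π)) = 0.24179554

0.241796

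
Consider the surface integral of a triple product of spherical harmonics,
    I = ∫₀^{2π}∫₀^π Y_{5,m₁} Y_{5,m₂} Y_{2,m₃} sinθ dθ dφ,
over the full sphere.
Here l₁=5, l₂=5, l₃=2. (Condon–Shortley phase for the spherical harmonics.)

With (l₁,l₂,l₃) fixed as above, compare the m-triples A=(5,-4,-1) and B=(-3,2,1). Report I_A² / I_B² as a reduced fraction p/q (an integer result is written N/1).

Shared (l₁,l₂,l₃)=(5,5,2): N and (l;000)² cancel in I_A²/I_B².
A: Δ = 8!·2!·2!/13! = 1/38610; Racah Σ t=0..0: t=0:+1/80640 = 1/80640; ⇒ 3j(5 5 2; 5 -4 -1)² = 9/286, sgn -1
B: Δ = 8!·2!·2!/13! = 1/38610; Racah Σ t=6..7: t=6:+1/2880 t=7:−1/10080 = 1/4032; ⇒ 3j(5 5 2; -3 2 1)² = 10/429, sgn -1
I_A²/I_B² = (9/286)/(10/429) = 27/20

27/20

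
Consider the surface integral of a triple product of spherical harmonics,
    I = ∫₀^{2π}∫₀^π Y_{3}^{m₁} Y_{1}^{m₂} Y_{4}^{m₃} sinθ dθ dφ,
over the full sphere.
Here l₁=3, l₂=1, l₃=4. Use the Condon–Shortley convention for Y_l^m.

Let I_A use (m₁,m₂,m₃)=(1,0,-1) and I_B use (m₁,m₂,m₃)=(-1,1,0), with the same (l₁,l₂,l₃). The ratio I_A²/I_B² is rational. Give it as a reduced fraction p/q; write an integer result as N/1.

l's match ⇒ only the (l;m) 3-j factors differ between A and B.
A: triangle coeff Δ(3,1,4) = 1/252; Σ_t [0,0]: t=0:+1/48 = 1/48; (3j)²=5/84 [(3 1 4; 1 0 -1)], sign=-1
B: triangle coeff Δ(3,1,4) = 1/252; Σ_t [0,0]: t=0:+1/96 = 1/96; (3j)²=1/42 [(3 1 4; -1 1 0)], sign=+1
I_A²/I_B² = (5/84)/(1/42) = 5/2

5/2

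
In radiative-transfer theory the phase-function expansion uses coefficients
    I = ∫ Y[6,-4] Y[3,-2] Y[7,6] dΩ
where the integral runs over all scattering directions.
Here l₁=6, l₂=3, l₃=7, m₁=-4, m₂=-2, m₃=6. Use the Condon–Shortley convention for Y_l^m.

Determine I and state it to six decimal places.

0.183421

Rules hold: Σm=0, L=16 even, 3≤7≤9.
N = 13·7·15 = 1365
Δ = 2!·10!·4!/17! = 1/2042040
Racah Σ t=0..2: t=0:+1/207360 t=1:−1/57600 t=2:+1/207360 = -1/129600
⇒ 3j(6 3 7; 0 0 0)² = 168/12155, sgn +1
Racah Σ t=0..1: t=0:+1/43545600 t=1:−1/8709120 = -1/10886400
⇒ 3j(6 3 7; -4 -2 6)² = 8/357, sgn +1
4πI² = N·(3j₀)²·(3jₘ)² = 1344/3179
I = +1·√(0.422774/4π) = 0.18342116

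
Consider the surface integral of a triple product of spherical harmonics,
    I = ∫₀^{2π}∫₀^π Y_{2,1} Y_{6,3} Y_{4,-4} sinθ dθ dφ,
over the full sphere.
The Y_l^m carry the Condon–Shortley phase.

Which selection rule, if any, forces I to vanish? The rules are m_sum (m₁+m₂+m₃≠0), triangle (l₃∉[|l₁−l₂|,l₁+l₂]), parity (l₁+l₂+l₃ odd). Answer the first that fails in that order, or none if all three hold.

azimuthal sum: 1 + 3 − 4 = 0  ✓
4 ≤ 4 ≤ 8 (triangle on l)  ✓
L = 2 + 6 + 4 = 12 (even)  ✓

none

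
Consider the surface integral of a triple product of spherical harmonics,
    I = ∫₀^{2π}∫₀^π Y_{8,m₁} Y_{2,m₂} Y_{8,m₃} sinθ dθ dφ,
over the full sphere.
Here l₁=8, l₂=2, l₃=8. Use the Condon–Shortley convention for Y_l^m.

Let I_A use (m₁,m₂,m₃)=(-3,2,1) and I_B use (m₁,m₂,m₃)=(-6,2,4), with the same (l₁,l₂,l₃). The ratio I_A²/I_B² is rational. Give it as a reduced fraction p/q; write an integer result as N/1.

l's match ⇒ only the (l;m) 3-j factors differ between A and B.
A: triangle coeff Δ(8,2,8) = 1/348840; Σ_t [2,2]: t=2:+1/174182400 = 1/174182400; (3j)²=77/3876 [(8 2 8; -3 2 1)], sign=-1
B: triangle coeff Δ(8,2,8) = 1/348840; Σ_t [2,2]: t=2:+1/3832012800 = 1/3832012800; (3j)²=91/9690 [(8 2 8; -6 2 4)], sign=+1
I_A²/I_B² = (77/3876)/(91/9690) = 55/26

55/26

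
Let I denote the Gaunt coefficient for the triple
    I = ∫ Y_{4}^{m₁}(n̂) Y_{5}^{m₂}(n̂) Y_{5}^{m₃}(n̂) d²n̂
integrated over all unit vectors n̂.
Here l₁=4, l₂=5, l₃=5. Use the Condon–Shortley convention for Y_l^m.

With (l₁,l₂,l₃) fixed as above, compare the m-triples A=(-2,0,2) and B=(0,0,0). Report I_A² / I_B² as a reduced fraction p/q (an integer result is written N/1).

7/12

l's match ⇒ only the (l;m) 3-j factors differ between A and B.
A: triangle coeff Δ(4,5,5) = 1/3153150; Σ_t [2,4]: t=2:+1/3456 t=3:−1/1728 t=4:+1/11520 = -7/34560; (3j)²=7/858 [(4 5 5; -2 0 2)], sign=+1
B: triangle coeff Δ(4,5,5) = 1/3153150; Σ_t [0,4]: t=0:+1/69120 t=1:−1/1728 t=2:+1/576 t=3:−1/1728 t=4:+1/69120 = 7/11520; (3j)²=2/143 [(4 5 5; 0 0 0)], sign=-1
I_A²/I_B² = (7/858)/(2/143) = 7/12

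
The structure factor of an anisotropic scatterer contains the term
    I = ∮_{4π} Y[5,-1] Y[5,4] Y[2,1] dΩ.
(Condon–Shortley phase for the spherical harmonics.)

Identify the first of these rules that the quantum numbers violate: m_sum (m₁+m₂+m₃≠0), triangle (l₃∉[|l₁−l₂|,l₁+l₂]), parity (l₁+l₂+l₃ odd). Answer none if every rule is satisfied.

Σmᵢ = 4  ✗
l₃∈[|l₁−l₂|,l₁+l₂]=[0,10], have l₃=2
Σlᵢ = 12 ⇒ even

m_sum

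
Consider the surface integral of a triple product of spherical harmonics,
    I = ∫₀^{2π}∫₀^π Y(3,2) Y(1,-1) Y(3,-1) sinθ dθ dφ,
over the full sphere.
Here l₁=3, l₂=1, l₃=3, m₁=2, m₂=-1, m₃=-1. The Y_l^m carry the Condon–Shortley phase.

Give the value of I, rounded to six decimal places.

Σlᵢ=7 odd — θ-integrand is odd under cosθ→−cosθ; I=0

0.000000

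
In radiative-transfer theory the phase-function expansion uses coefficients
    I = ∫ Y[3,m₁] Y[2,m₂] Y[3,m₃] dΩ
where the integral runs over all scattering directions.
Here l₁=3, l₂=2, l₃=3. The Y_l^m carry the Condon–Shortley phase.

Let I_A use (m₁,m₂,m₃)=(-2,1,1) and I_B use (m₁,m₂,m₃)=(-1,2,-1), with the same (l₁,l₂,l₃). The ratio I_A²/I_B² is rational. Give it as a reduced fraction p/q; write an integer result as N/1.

Shared (l₁,l₂,l₃)=(3,2,3): N and (l;000)² cancel in I_A²/I_B².
A: Δ = 2!·4!·2!/9! = 1/3780; Racah Σ t=1..2: t=1:−1/48 t=2:+1/12 = 1/16; ⇒ 3j(3 2 3; -2 1 1)² = 1/28, sgn +1
B: Δ = 2!·4!·2!/9! = 1/3780; Racah Σ t=2..2: t=2:+1/16 = 1/16; ⇒ 3j(3 2 3; -1 2 -1)² = 2/35, sgn +1
I_A²/I_B² = (1/28)/(2/35) = 5/8

5/8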